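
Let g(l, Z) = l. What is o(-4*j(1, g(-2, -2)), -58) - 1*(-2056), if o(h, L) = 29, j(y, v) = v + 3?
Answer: 2085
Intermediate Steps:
j(y, v) = 3 + v
o(-4*j(1, g(-2, -2)), -58) - 1*(-2056) = 29 - 1*(-2056) = 29 + 2056 = 2085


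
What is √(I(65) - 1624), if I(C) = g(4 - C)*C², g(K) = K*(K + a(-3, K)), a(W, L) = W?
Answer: 2*√4123194 ≈ 4061.1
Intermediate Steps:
g(K) = K*(-3 + K) (g(K) = K*(K - 3) = K*(-3 + K))
I(C) = C²*(1 - C)*(4 - C) (I(C) = ((4 - C)*(-3 + (4 - C)))*C² = ((4 - C)*(1 - C))*C² = ((1 - C)*(4 - C))*C² = C²*(1 - C)*(4 - C))
√(I(65) - 1624) = √(65²*(-1 + 65)*(-4 + 65) - 1624) = √(4225*64*61 - 1624) = √(16494400 - 1624) = √16492776 = 2*√4123194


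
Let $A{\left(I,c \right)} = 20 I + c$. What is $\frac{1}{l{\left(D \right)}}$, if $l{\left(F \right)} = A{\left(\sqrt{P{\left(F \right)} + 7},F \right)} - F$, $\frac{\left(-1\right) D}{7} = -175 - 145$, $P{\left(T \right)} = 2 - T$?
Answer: $- \frac{i \sqrt{2231}}{44620} \approx - 0.0010586 i$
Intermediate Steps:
$D = 2240$ ($D = - 7 \left(-175 - 145\right) = \left(-7\right) \left(-320\right) = 2240$)
$A{\left(I,c \right)} = c + 20 I$
$l{\left(F \right)} = 20 \sqrt{9 - F}$ ($l{\left(F \right)} = \left(F + 20 \sqrt{\left(2 - F\right) + 7}\right) - F = \left(F + 20 \sqrt{9 - F}\right) - F = 20 \sqrt{9 - F}$)
$\frac{1}{l{\left(D \right)}} = \frac{1}{20 \sqrt{9 - 2240}} = \frac{1}{20 \sqrt{-2231}} = \frac{1}{20 i \sqrt{2231}} = - \frac{i \sqrt{2231}}{44620}$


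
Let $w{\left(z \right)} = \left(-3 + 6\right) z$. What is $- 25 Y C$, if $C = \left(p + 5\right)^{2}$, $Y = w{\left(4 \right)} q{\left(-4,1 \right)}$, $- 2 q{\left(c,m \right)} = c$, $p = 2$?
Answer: $-29400$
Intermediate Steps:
$q{\left(c,m \right)} = - \frac{c}{2}$
$w{\left(z \right)} = 3 z$
$Y = 24$ ($Y = 3 \cdot 4 \left(\left(- \frac{1}{2}\right) \left(-4\right)\right) = 12 \cdot 2 = 24$)
$C = 49$ ($C = \left(2 + 5\right)^{2} = 7^{2} = 49$)
$- 25 Y C = \left(-25\right) 24 \cdot 49 = \left(-600\right) 49 = -29400$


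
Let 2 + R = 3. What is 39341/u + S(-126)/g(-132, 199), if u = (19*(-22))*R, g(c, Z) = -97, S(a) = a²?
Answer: -10452245/40546 ≈ -257.79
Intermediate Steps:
R = 1 (R = -2 + 3 = 1)
u = -418 (u = (19*(-22))*1 = -418*1 = -418)
39341/u + S(-126)/g(-132, 199) = 39341/(-418) + (-126)²/(-97) = 39341*(-1/418) + 15876*(-1/97) = -39341/418 - 15876/97 = -10452245/40546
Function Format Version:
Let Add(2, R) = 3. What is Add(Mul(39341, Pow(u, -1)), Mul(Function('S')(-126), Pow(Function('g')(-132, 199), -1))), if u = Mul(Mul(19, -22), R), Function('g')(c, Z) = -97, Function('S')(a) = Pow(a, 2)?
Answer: Rational(-10452245, 40546) ≈ -257.79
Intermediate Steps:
R = 1 (R = Add(-2, 3) = 1)
u = -418 (u = Mul(Mul(19, -22), 1) = Mul(-418, 1) = -418)
Add(Mul(39341, Pow(u, -1)), Mul(Function('S')(-126), Pow(Function('g')(-132, 199), -1))) = Add(Mul(39341, Pow(-418, -1)), Mul(Pow(-126, 2), Pow(-97, -1))) = Add(Mul(39341, Rational(-1, 418)), Mul(15876, Rational(-1, 97))) = Add(Rational(-39341, 418), Rational(-15876, 97)) = Rational(-10452245, 40546)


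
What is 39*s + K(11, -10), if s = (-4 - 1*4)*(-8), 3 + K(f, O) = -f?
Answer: 2482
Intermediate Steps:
K(f, O) = -3 - f
s = 64 (s = (-4 - 4)*(-8) = -8*(-8) = 64)
39*s + K(11, -10) = 39*64 + (-3 - 1*11) = 2496 + (-3 - 11) = 2496 - 14 = 2482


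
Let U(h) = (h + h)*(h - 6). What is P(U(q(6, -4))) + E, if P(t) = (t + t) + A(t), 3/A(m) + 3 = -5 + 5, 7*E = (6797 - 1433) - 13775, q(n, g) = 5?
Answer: -8558/7 ≈ -1222.6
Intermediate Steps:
U(h) = 2*h*(-6 + h) (U(h) = (2*h)*(-6 + h) = 2*h*(-6 + h))
E = -8411/7 (E = ((6797 - 1433) - 13775)/7 = (5364 - 13775)/7 = (⅐)*(-8411) = -8411/7 ≈ -1201.6)
A(m) = -1 (A(m) = 3/(-3 + (-5 + 5)) = 3/(-3 + 0) = 3/(-3) = 3*(-⅓) = -1)
P(t) = -1 + 2*t (P(t) = (t + t) - 1 = 2*t - 1 = -1 + 2*t)
P(U(q(6, -4))) + E = (-1 + 2*(2*5*(-6 + 5))) - 8411/7 = (-1 + 2*(2*5*(-1))) - 8411/7 = (-1 + 2*(-10)) - 8411/7 = (-1 - 20) - 8411/7 = -21 - 8411/7 = -8558/7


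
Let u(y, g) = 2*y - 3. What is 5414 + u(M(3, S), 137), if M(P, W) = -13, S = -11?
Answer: 5385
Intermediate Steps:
u(y, g) = -3 + 2*y
5414 + u(M(3, S), 137) = 5414 + (-3 + 2*(-13)) = 5414 + (-3 - 26) = 5414 - 29 = 5385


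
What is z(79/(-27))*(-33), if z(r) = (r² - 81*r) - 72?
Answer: -1391786/243 ≈ -5727.5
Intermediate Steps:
z(r) = -72 + r² - 81*r
z(79/(-27))*(-33) = (-72 + (79/(-27))² - 6399/(-27))*(-33) = (-72 + (79*(-1/27))² - 6399*(-1)/27)*(-33) = (-72 + (-79/27)² - 81*(-79/27))*(-33) = (-72 + 6241/729 + 237)*(-33) = (126526/729)*(-33) = -1391786/243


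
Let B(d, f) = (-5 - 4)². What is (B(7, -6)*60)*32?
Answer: 155520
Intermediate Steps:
B(d, f) = 81 (B(d, f) = (-9)² = 81)
(B(7, -6)*60)*32 = (81*60)*32 = 4860*32 = 155520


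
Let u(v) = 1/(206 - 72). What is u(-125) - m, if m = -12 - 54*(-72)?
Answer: -519383/134 ≈ -3876.0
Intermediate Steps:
m = 3876 (m = -12 + 3888 = 3876)
u(v) = 1/134
u(-125) - m = 1/134 - 1*3876 = 1/134 - 3876 = -519383/134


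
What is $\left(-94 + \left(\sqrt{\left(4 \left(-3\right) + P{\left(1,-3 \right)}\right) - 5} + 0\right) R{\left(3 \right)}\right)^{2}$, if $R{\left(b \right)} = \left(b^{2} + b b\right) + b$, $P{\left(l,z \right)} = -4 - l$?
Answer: $\left(94 - 21 i \sqrt{22}\right)^{2} \approx -866.0 - 18518.0 i$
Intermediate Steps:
$R{\left(b \right)} = b + 2 b^{2}$ ($R{\left(b \right)} = \left(b^{2} + b^{2}\right) + b = 2 b^{2} + b = b + 2 b^{2}$)
$\left(-94 + \left(\sqrt{\left(4 \left(-3\right) + P{\left(1,-3 \right)}\right) - 5} + 0\right) R{\left(3 \right)}\right)^{2} = \left(-94 + \left(\sqrt{\left(4 \left(-3\right) - 5\right) - 5} + 0\right) 3 \left(1 + 2 \cdot 3\right)\right)^{2} = \left(-94 + \left(\sqrt{\left(-12 - 5\right) - 5} + 0\right) 3 \left(1 + 6\right)\right)^{2} = \left(-94 + \left(\sqrt{\left(-12 - 5\right) - 5} + 0\right) 3 \cdot 7\right)^{2} = \left(-94 + \left(\sqrt{-17 - 5} + 0\right) 21\right)^{2} = \left(-94 + \left(\sqrt{-22} + 0\right) 21\right)^{2} = \left(-94 + \left(i \sqrt{22} + 0\right) 21\right)^{2} = \left(-94 + i \sqrt{22} \cdot 21\right)^{2} = \left(-94 + 21 i \sqrt{22}\right)^{2}$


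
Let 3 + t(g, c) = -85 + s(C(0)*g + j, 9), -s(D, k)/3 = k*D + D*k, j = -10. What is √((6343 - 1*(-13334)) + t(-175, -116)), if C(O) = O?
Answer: √20129 ≈ 141.88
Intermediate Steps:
s(D, k) = -6*D*k (s(D, k) = -3*(k*D + D*k) = -3*(D*k + D*k) = -6*D*k)
t(g, c) = 452 (t(g, c) = -3 + (-85 - 6*(0*g - 10)*9) = -3 + (-85 - 6*(0 - 10)*9) = -3 + (-85 - 6*(-10)*9) = -3 + (-85 + 540) = -3 + 455 = 452)
√((6343 - 1*(-13334)) + t(-175, -116)) = √((6343 - 1*(-13334)) + 452) = √((6343 + 13334) + 452) = √(19677 + 452) = √20129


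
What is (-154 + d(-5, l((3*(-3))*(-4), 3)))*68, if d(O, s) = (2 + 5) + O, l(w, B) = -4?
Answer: -10336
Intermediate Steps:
d(O, s) = 7 + O
(-154 + d(-5, l((3*(-3))*(-4), 3)))*68 = (-154 + (7 - 5))*68 = (-154 + 2)*68 = -152*68 = -10336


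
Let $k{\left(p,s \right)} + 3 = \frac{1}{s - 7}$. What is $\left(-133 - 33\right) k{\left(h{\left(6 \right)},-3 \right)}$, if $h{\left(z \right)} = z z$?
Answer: $\frac{2573}{5} \approx 514.6$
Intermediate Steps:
$h{\left(z \right)} = z^{2}$
$k{\left(p,s \right)} = -3 + \frac{1}{-7 + s}$ ($k{\left(p,s \right)} = -3 + \frac{1}{s - 7} = -3 + \frac{1}{-7 + s}$)
$\left(-133 - 33\right) k{\left(h{\left(6 \right)},-3 \right)} = \left(-133 - 33\right) \frac{22 - -9}{-7 - 3} = - 166 \frac{22 + 9}{-10} = - 166 \left(\left(- \frac{1}{10}\right) 31\right) = \left(-166\right) \left(- \frac{31}{10}\right) = \frac{2573}{5}$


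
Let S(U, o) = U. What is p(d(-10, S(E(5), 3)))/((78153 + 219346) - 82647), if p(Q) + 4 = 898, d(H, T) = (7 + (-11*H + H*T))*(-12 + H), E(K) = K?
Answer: 447/107426 ≈ 0.0041610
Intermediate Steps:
d(H, T) = (-12 + H)*(7 - 11*H + H*T) (d(H, T) = (7 - 11*H + H*T)*(-12 + H) = (-12 + H)*(7 - 11*H + H*T))
p(Q) = 894 (p(Q) = -4 + 898 = 894)
p(d(-10, S(E(5), 3)))/((78153 + 219346) - 82647) = 894/((78153 + 219346) - 82647) = 894/(297499 - 82647) = 894/214852 = 894*(1/214852) = 447/107426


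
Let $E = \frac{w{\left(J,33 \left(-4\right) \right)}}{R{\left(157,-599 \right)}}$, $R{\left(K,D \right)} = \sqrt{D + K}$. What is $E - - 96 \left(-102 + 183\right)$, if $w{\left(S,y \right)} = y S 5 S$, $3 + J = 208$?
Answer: $7776 + \frac{13868250 i \sqrt{442}}{221} \approx 7776.0 + 1.3193 \cdot 10^{6} i$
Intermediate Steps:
$J = 205$ ($J = -3 + 208 = 205$)
$w{\left(S,y \right)} = 5 y S^{2}$ ($w{\left(S,y \right)} = y 5 S S = y 5 S^{2} = 5 y S^{2}$)
$E = \frac{13868250 i \sqrt{442}}{221}$ ($E = \frac{5 \cdot 33 \left(-4\right) 205^{2}}{\sqrt{-599 + 157}} = \frac{5 \left(-132\right) 42025}{\sqrt{-442}} = - \frac{27736500}{i \sqrt{442}} = - 27736500 \left(- \frac{i \sqrt{442}}{442}\right) = \frac{13868250 i \sqrt{442}}{221} \approx 1.3193 \cdot 10^{6} i$)
$E - - 96 \left(-102 + 183\right) = \frac{13868250 i \sqrt{442}}{221} - - 96 \left(-102 + 183\right) = \frac{13868250 i \sqrt{442}}{221} - \left(-96\right) 81 = \frac{13868250 i \sqrt{442}}{221} - -7776 = \frac{13868250 i \sqrt{442}}{221} + 7776 = 7776 + \frac{13868250 i \sqrt{442}}{221}$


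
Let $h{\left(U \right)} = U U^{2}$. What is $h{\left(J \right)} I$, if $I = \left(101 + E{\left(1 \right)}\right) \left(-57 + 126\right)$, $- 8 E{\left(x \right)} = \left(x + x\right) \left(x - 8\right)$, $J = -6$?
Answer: $-1531386$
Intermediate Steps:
$h{\left(U \right)} = U^{3}$
$E{\left(x \right)} = - \frac{x \left(-8 + x\right)}{4}$ ($E{\left(x \right)} = - \frac{\left(x + x\right) \left(x - 8\right)}{8} = - \frac{2 x \left(-8 + x\right)}{8} = - \frac{x \left(-8 + x\right)}{4}$)
$I = \frac{28359}{4}$ ($I = \left(101 + \frac{1}{4} \cdot 1 \left(8 - 1\right)\right) \left(-57 + 126\right) = \left(101 + \frac{1}{4} \cdot 1 \left(8 - 1\right)\right) 69 = \left(101 + \frac{1}{4} \cdot 1 \cdot 7\right) 69 = \left(101 + \frac{7}{4}\right) 69 = \frac{411}{4} \cdot 69 = \frac{28359}{4} \approx 7089.8$)
$h{\left(J \right)} I = \left(-6\right)^{3} \cdot \frac{28359}{4} = \left(-216\right) \frac{28359}{4} = -1531386$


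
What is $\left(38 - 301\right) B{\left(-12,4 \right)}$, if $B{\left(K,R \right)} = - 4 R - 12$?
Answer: $7364$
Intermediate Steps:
$B{\left(K,R \right)} = -12 - 4 R$
$\left(38 - 301\right) B{\left(-12,4 \right)} = \left(38 - 301\right) \left(-12 - 16\right) = - 263 \left(-12 - 16\right) = \left(-263\right) \left(-28\right) = 7364$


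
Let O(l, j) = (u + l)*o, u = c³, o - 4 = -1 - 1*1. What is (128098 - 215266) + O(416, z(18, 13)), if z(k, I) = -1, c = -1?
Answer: -86338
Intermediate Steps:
o = 2 (o = 4 + (-1 - 1*1) = 4 + (-1 - 1) = 4 - 2 = 2)
u = -1 (u = (-1)³ = -1)
O(l, j) = -2 + 2*l (O(l, j) = (-1 + l)*2 = -2 + 2*l)
(128098 - 215266) + O(416, z(18, 13)) = (128098 - 215266) + (-2 + 2*416) = -87168 + (-2 + 832) = -87168 + 830 = -86338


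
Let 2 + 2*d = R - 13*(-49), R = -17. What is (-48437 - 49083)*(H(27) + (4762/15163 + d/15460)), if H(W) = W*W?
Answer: -833652018092932/11720999 ≈ -7.1125e+7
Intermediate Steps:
d = 309 (d = -1 + (-17 - 13*(-49))/2 = -1 + (-17 + 637)/2 = -1 + (½)*620 = -1 + 310 = 309)
H(W) = W²
(-48437 - 49083)*(H(27) + (4762/15163 + d/15460)) = (-48437 - 49083)*(27² + (4762/15163 + 309/15460)) = -97520*(729 + (4762*(1/15163) + 309*(1/15460))) = -97520*(729 + (4762/15163 + 309/15460)) = -97520*(729 + 78305887/234419980) = -97520*170970471307/234419980 = -833652018092932/11720999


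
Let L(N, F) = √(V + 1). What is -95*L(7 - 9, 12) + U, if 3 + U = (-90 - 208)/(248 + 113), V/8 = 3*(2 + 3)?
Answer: -378626/361 ≈ -1048.8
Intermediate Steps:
V = 120 (V = 8*(3*(2 + 3)) = 8*(3*5) = 8*15 = 120)
L(N, F) = 11 (L(N, F) = √(120 + 1) = √121 = 11)
U = -1381/361 (U = -3 + (-90 - 208)/(248 + 113) = -3 - 298/361 = -1381/361 ≈ -3.8255)
-95*L(7 - 9, 12) + U = -95*11 - 1381/361 = -1045 - 1381/361 = -378626/361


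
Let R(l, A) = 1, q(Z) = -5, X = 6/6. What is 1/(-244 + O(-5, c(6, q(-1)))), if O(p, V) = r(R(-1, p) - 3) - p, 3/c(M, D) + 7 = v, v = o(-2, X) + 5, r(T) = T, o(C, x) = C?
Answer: -1/241 ≈ -0.0041494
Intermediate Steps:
X = 1 (X = 6*(1/6) = 1)
v = 3 (v = -2 + 5 = 3)
c(M, D) = -3/4 (c(M, D) = 3/(-7 + 3) = 3/(-4) = 3*(-1/4) = -3/4)
O(p, V) = -2 - p (O(p, V) = (1 - 3) - p = -2 - p)
1/(-244 + O(-5, c(6, q(-1)))) = 1/(-244 + (-2 - 1*(-5))) = 1/(-244 + (-2 + 5)) = 1/(-244 + 3) = 1/(-241) = -1/241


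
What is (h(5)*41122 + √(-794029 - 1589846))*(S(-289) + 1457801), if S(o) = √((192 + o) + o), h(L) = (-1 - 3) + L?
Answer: (41122 + 15*I*√10595)*(1457801 + I*√386) ≈ 5.9948e+10 + 2.2516e+9*I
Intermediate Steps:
h(L) = -4 + L
S(o) = √(192 + 2*o)
(h(5)*41122 + √(-794029 - 1589846))*(S(-289) + 1457801) = ((-4 + 5)*41122 + √(-794029 - 1589846))*(√(192 + 2*(-289)) + 1457801) = (1*41122 + √(-2383875))*(√(192 - 578) + 1457801) = (41122 + 15*I*√10595)*(√(-386) + 1457801) = (41122 + 15*I*√10595)*(I*√386 + 1457801) = (41122 + 15*I*√10595)*(1457801 + I*√386)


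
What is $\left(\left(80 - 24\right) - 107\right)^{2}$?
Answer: $2601$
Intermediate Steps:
$\left(\left(80 - 24\right) - 107\right)^{2} = \left(56 - 107\right)^{2} = \left(-51\right)^{2} = 2601$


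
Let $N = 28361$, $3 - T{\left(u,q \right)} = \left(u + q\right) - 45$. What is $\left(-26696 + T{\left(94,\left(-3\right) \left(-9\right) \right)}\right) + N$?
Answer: $1592$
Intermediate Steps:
$T{\left(u,q \right)} = 48 - q - u$ ($T{\left(u,q \right)} = 3 - \left(\left(u + q\right) - 45\right) = 3 - \left(\left(q + u\right) - 45\right) = 3 - \left(-45 + q + u\right) = 48 - q - u$)
$\left(-26696 + T{\left(94,\left(-3\right) \left(-9\right) \right)}\right) + N = \left(-26696 - \left(46 + 27\right)\right) + 28361 = \left(-26696 - 73\right) + 28361 = -26769 + 28361 = 1592$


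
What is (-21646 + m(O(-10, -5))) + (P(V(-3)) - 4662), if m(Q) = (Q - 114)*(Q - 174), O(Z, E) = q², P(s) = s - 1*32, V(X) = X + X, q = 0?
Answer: -6510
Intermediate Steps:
V(X) = 2*X
P(s) = -32 + s (P(s) = s - 32 = -32 + s)
O(Z, E) = 0 (O(Z, E) = 0² = 0)
m(Q) = (-174 + Q)*(-114 + Q) (m(Q) = (-114 + Q)*(-174 + Q) = (-174 + Q)*(-114 + Q))
(-21646 + m(O(-10, -5))) + (P(V(-3)) - 4662) = (-21646 + (19836 + 0² - 288*0)) + ((-32 + 2*(-3)) - 4662) = (-21646 + (19836 + 0 + 0)) + ((-32 - 6) - 4662) = (-21646 + 19836) + (-38 - 4662) = -1810 - 4700 = -6510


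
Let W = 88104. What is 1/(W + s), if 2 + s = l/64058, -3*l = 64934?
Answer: 96087/8465424407 ≈ 1.1351e-5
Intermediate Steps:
l = -64934/3 (l = -⅓*64934 = -64934/3 ≈ -21645.)
s = -224641/96087 (s = -2 - 64934/3/64058 = -2 - 64934/3*1/64058 = -2 - 32467/96087 = -224641/96087 ≈ -2.3379)
1/(W + s) = 1/(88104 - 224641/96087) = 1/(8465424407/96087) = 96087/8465424407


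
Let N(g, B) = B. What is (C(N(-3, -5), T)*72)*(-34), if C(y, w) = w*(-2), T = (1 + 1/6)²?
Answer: 6664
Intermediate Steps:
T = 49/36 (T = (1 + ⅙)² = (7/6)² = 49/36 ≈ 1.3611)
C(y, w) = -2*w
(C(N(-3, -5), T)*72)*(-34) = (-2*49/36*72)*(-34) = -49/18*72*(-34) = -196*(-34) = 6664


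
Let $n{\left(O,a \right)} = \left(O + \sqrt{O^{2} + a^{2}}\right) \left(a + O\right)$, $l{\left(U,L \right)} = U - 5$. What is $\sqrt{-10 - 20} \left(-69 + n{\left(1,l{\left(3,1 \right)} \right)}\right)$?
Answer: $i \sqrt{30} \left(-70 - \sqrt{5}\right) \approx - 395.65 i$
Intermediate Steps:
$l{\left(U,L \right)} = -5 + U$
$n{\left(O,a \right)} = \left(O + a\right) \left(O + \sqrt{O^{2} + a^{2}}\right)$ ($n{\left(O,a \right)} = \left(O + \sqrt{O^{2} + a^{2}}\right) \left(O + a\right) = \left(O + a\right) \left(O + \sqrt{O^{2} + a^{2}}\right)$)
$\sqrt{-10 - 20} \left(-69 + n{\left(1,l{\left(3,1 \right)} \right)}\right) = \sqrt{-10 - 20} \left(-69 + \left(1^{2} + 1 \left(-5 + 3\right) + 1 \sqrt{1^{2} + \left(-5 + 3\right)^{2}} + \left(-5 + 3\right) \sqrt{1^{2} + \left(-5 + 3\right)^{2}}\right)\right) = \sqrt{-30} \left(-69 + \left(1 + 1 \left(-2\right) + 1 \sqrt{1 + \left(-2\right)^{2}} - 2 \sqrt{1 + \left(-2\right)^{2}}\right)\right) = i \sqrt{30} \left(-69 + \left(1 - 2 + 1 \sqrt{1 + 4} - 2 \sqrt{1 + 4}\right)\right) = i \sqrt{30} \left(-69 + \left(1 - 2 + 1 \sqrt{5} - 2 \sqrt{5}\right)\right) = i \sqrt{30} \left(-69 + \left(1 - 2 + \sqrt{5} - 2 \sqrt{5}\right)\right) = i \sqrt{30} \left(-69 - \left(1 + \sqrt{5}\right)\right) = i \sqrt{30} \left(-70 - \sqrt{5}\right)$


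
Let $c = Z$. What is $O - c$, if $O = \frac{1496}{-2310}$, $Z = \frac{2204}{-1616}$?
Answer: $\frac{30383}{42420} \approx 0.71624$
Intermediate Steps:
$Z = - \frac{551}{404}$ ($Z = 2204 \left(- \frac{1}{1616}\right) = - \frac{551}{404} \approx -1.3639$)
$c = - \frac{551}{404} \approx -1.3639$
$O = - \frac{68}{105}$ ($O = 1496 \left(- \frac{1}{2310}\right) = - \frac{68}{105} \approx -0.64762$)
$O - c = - \frac{68}{105} - - \frac{551}{404} = - \frac{68}{105} + \frac{551}{404} = \frac{30383}{42420}$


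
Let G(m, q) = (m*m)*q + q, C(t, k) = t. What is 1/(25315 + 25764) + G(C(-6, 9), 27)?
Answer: 51027922/51079 ≈ 999.00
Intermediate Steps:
G(m, q) = q + q*m**2 (G(m, q) = m**2*q + q = q*m**2 + q = q + q*m**2)
1/(25315 + 25764) + G(C(-6, 9), 27) = 1/(25315 + 25764) + 27*(1 + (-6)**2) = 1/51079 + 27*(1 + 36) = 1/51079 + 27*37 = 1/51079 + 999 = 51027922/51079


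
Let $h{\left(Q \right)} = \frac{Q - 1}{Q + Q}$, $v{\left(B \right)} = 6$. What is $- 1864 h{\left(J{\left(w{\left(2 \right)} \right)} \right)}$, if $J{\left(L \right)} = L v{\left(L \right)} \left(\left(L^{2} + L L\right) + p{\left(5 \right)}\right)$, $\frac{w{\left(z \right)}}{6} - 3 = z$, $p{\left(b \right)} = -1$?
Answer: $- \frac{75449827}{80955} \approx -932.0$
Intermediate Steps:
$w{\left(z \right)} = 18 + 6 z$
$J{\left(L \right)} = 6 L \left(-1 + 2 L^{2}\right)$ ($J{\left(L \right)} = L 6 \left(\left(L^{2} + L L\right) - 1\right) = 6 L \left(\left(L^{2} + L^{2}\right) - 1\right) = 6 L \left(2 L^{2} - 1\right) = 6 L \left(-1 + 2 L^{2}\right)$)
$h{\left(Q \right)} = \frac{-1 + Q}{2 Q}$
$- 1864 h{\left(J{\left(w{\left(2 \right)} \right)} \right)} = - 1864 \frac{-1 - \left(- 12 \left(18 + 6 \cdot 2\right)^{3} + 6 \left(18 + 6 \cdot 2\right)\right)}{2 \left(- 6 \left(18 + 6 \cdot 2\right) + 12 \left(18 + 6 \cdot 2\right)^{3}\right)} = - 1864 \frac{-1 - \left(- 12 \left(18 + 12\right)^{3} + 6 \left(18 + 12\right)\right)}{2 \left(- 6 \left(18 + 12\right) + 12 \left(18 + 12\right)^{3}\right)} = - 1864 \frac{-1 + \left(\left(-6\right) 30 + 12 \cdot 30^{3}\right)}{2 \left(\left(-6\right) 30 + 12 \cdot 30^{3}\right)} = - 1864 \frac{-1 + \left(-180 + 12 \cdot 27000\right)}{2 \left(-180 + 12 \cdot 27000\right)} = - 1864 \frac{-1 + \left(-180 + 324000\right)}{2 \left(-180 + 324000\right)} = - 1864 \frac{-1 + 323820}{2 \cdot 323820} = - 1864 \cdot \frac{1}{2} \cdot \frac{1}{323820} \cdot 323819 = \left(-1864\right) \frac{323819}{647640} = - \frac{75449827}{80955}$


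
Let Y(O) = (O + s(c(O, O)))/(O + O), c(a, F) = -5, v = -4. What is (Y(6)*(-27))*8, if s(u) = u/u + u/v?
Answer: -297/2 ≈ -148.50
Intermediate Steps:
s(u) = 1 - u/4 (s(u) = u/u + u/(-4) = 1 + u*(-¼) = 1 - u/4)
Y(O) = (9/4 + O)/(2*O) (Y(O) = (O + (1 - ¼*(-5)))/(O + O) = (O + (1 + 5/4))/((2*O)) = (O + 9/4)*(1/(2*O)) = (9/4 + O)*(1/(2*O)) = (9/4 + O)/(2*O))
(Y(6)*(-27))*8 = (((⅛)*(9 + 4*6)/6)*(-27))*8 = (((⅛)*(⅙)*(9 + 24))*(-27))*8 = (((⅛)*(⅙)*33)*(-27))*8 = ((11/16)*(-27))*8 = -297/16*8 = -297/2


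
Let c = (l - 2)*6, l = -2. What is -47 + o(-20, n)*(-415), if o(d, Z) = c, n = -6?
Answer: 9913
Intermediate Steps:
c = -24 (c = (-2 - 2)*6 = -4*6 = -24)
o(d, Z) = -24
-47 + o(-20, n)*(-415) = -47 - 24*(-415) = -47 + 9960 = 9913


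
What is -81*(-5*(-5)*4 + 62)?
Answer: -13122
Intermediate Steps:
-81*(-5*(-5)*4 + 62) = -81*(25*4 + 62) = -81*(100 + 62) = -81*162 = -13122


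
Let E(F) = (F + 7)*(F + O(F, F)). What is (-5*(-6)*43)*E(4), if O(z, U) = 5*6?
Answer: 482460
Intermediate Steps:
O(z, U) = 30
E(F) = (7 + F)*(30 + F) (E(F) = (F + 7)*(F + 30) = (7 + F)*(30 + F))
(-5*(-6)*43)*E(4) = (-5*(-6)*43)*(210 + 4² + 37*4) = (30*43)*(210 + 16 + 148) = 1290*374 = 482460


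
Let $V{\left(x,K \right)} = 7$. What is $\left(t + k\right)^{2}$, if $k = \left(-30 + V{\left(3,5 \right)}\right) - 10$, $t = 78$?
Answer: $2025$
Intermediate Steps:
$k = -33$ ($k = \left(-30 + 7\right) - 10 = -23 - 10 = -33$)
$\left(t + k\right)^{2} = \left(78 - 33\right)^{2} = 45^{2} = 2025$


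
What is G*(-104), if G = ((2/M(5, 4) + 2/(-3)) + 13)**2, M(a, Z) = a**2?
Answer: -90143144/5625 ≈ -16025.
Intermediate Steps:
G = 866761/5625 (G = ((2/(5**2) + 2/(-3)) + 13)**2 = ((2/25 + 2*(-1/3)) + 13)**2 = ((2*(1/25) - 2/3) + 13)**2 = ((2/25 - 2/3) + 13)**2 = (-44/75 + 13)**2 = (931/75)**2 = 866761/5625 ≈ 154.09)
G*(-104) = (866761/5625)*(-104) = -90143144/5625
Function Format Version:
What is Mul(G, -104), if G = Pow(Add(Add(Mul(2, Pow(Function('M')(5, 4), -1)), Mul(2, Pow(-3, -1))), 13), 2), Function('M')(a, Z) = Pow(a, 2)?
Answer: Rational(-90143144, 5625) ≈ -16025.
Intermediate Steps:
G = Rational(866761, 5625) (G = Pow(Add(Add(Mul(2, Pow(Pow(5, 2), -1)), Mul(2, Pow(-3, -1))), 13), 2) = Pow(Add(Add(Mul(2, Pow(25, -1)), Mul(2, Rational(-1, 3))), 13), 2) = Pow(Add(Add(Mul(2, Rational(1, 25)), Rational(-2, 3)), 13), 2) = Pow(Add(Add(Rational(2, 25), Rational(-2, 3)), 13), 2) = Pow(Add(Rational(-44, 75), 13), 2) = Pow(Rational(931, 75), 2) = Rational(866761, 5625) ≈ 154.09)
Mul(G, -104) = Mul(Rational(866761, 5625), -104) = Rational(-90143144, 5625)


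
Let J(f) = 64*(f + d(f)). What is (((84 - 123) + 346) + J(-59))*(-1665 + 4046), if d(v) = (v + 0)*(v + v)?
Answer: 1052637719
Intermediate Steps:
d(v) = 2*v**2 (d(v) = v*(2*v) = 2*v**2)
J(f) = 64*f + 128*f**2 (J(f) = 64*(f + 2*f**2) = 64*f + 128*f**2)
(((84 - 123) + 346) + J(-59))*(-1665 + 4046) = (((84 - 123) + 346) + 64*(-59)*(1 + 2*(-59)))*(-1665 + 4046) = ((-39 + 346) + 64*(-59)*(1 - 118))*2381 = (307 + 64*(-59)*(-117))*2381 = (307 + 441792)*2381 = 442099*2381 = 1052637719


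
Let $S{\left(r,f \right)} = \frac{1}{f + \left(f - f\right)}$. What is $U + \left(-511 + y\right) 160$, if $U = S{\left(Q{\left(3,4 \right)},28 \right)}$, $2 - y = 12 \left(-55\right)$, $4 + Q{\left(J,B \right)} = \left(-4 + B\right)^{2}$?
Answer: $\frac{676481}{28} \approx 24160.0$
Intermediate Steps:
$Q{\left(J,B \right)} = -4 + \left(-4 + B\right)^{2}$
$y = 662$ ($y = 2 - 12 \left(-55\right) = 2 - -660 = 2 + 660 = 662$)
$S{\left(r,f \right)} = \frac{1}{f}$ ($S{\left(r,f \right)} = \frac{1}{f + 0} = \frac{1}{f}$)
$U = \frac{1}{28} \approx 0.035714$
$U + \left(-511 + y\right) 160 = \frac{1}{28} + \left(-511 + 662\right) 160 = \frac{1}{28} + 151 \cdot 160 = \frac{1}{28} + 24160 = \frac{676481}{28}$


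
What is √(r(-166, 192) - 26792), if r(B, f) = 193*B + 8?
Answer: I*√58822 ≈ 242.53*I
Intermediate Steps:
r(B, f) = 8 + 193*B
√(r(-166, 192) - 26792) = √((8 + 193*(-166)) - 26792) = √((8 - 32038) - 26792) = √(-32030 - 26792) = √(-58822) = I*√58822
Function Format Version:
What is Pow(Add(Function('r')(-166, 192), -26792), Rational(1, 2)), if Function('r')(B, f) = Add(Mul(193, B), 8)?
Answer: Mul(I, Pow(58822, Rational(1, 2))) ≈ Mul(242.53, I)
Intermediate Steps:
Function('r')(B, f) = Add(8, Mul(193, B))
Pow(Add(Function('r')(-166, 192), -26792), Rational(1, 2)) = Pow(Add(Add(8, Mul(193, -166)), -26792), Rational(1, 2)) = Pow(Add(Add(8, -32038), -26792), Rational(1, 2)) = Pow(Add(-32030, -26792), Rational(1, 2)) = Pow(-58822, Rational(1, 2)) = Mul(I, Pow(58822, Rational(1, 2)))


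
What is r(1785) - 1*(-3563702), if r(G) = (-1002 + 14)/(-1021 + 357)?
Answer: 591574779/166 ≈ 3.5637e+6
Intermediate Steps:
r(G) = 247/166 (r(G) = -988/(-664) = -988*(-1/664) = 247/166)
r(1785) - 1*(-3563702) = 247/166 - 1*(-3563702) = 247/166 + 3563702 = 591574779/166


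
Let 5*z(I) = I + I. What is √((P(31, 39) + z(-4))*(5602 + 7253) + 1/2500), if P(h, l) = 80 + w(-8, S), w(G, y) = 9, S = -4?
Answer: √2808817501/50 ≈ 1060.0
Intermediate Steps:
P(h, l) = 89 (P(h, l) = 80 + 9 = 89)
z(I) = 2*I/5 (z(I) = (I + I)/5 = (2*I)/5 = 2*I/5)
√((P(31, 39) + z(-4))*(5602 + 7253) + 1/2500) = √((89 + (⅖)*(-4))*(5602 + 7253) + 1/2500) = √((89 - 8/5)*12855 + 1/2500) = √((437/5)*12855 + 1/2500) = √(1123527 + 1/2500) = √(2808817501/2500) = √2808817501/50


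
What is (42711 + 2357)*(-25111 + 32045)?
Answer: 312501512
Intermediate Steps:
(42711 + 2357)*(-25111 + 32045) = 45068*6934 = 312501512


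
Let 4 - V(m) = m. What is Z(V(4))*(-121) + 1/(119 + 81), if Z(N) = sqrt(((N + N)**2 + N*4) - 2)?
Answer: 1/200 - 121*I*sqrt(2) ≈ 0.005 - 171.12*I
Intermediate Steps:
V(m) = 4 - m
Z(N) = sqrt(-2 + 4*N + 4*N**2) (Z(N) = sqrt(((2*N)**2 + 4*N) - 2) = sqrt((4*N**2 + 4*N) - 2) = sqrt((4*N + 4*N**2) - 2) = sqrt(-2 + 4*N + 4*N**2))
Z(V(4))*(-121) + 1/(119 + 81) = sqrt(-2 + 4*(4 - 1*4) + 4*(4 - 1*4)**2)*(-121) + 1/(119 + 81) = sqrt(-2 + 4*(4 - 4) + 4*(4 - 4)**2)*(-121) + 1/200 = sqrt(-2 + 4*0 + 4*0**2)*(-121) + 1/200 = sqrt(-2 + 0 + 4*0)*(-121) + 1/200 = sqrt(-2 + 0 + 0)*(-121) + 1/200 = sqrt(-2)*(-121) + 1/200 = (I*sqrt(2))*(-121) + 1/200 = -121*I*sqrt(2) + 1/200 = 1/200 - 121*I*sqrt(2)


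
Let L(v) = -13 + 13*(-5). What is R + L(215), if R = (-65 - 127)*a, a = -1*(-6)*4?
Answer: -4686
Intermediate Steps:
a = 24 (a = 6*4 = 24)
L(v) = -78 (L(v) = -13 - 65 = -78)
R = -4608 (R = (-65 - 127)*24 = -192*24 = -4608)
R + L(215) = -4608 - 78 = -4686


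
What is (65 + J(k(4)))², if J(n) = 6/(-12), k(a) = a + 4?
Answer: 16641/4 ≈ 4160.3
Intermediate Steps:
k(a) = 4 + a
J(n) = -½ (J(n) = 6*(-1/12) = -½)
(65 + J(k(4)))² = (65 - ½)² = (129/2)² = 16641/4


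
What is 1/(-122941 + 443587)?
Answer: 1/320646 ≈ 3.1187e-6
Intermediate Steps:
1/(-122941 + 443587) = 1/320646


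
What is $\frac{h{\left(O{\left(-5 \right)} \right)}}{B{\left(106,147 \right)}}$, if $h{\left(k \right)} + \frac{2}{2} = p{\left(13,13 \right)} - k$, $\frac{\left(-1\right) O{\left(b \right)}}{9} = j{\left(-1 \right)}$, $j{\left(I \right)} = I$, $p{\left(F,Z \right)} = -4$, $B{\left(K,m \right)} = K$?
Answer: $- \frac{7}{53} \approx -0.13208$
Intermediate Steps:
$O{\left(b \right)} = 9$ ($O{\left(b \right)} = \left(-9\right) \left(-1\right) = 9$)
$h{\left(k \right)} = -5 - k$ ($h{\left(k \right)} = -1 - \left(4 + k\right) = -5 - k$)
$\frac{h{\left(O{\left(-5 \right)} \right)}}{B{\left(106,147 \right)}} = \frac{-5 - 9}{106} = \left(-5 - 9\right) \frac{1}{106} = \left(-14\right) \frac{1}{106} = - \frac{7}{53}$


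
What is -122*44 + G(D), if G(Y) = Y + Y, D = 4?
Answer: -5360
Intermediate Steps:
G(Y) = 2*Y
-122*44 + G(D) = -122*44 + 2*4 = -5368 + 8 = -5360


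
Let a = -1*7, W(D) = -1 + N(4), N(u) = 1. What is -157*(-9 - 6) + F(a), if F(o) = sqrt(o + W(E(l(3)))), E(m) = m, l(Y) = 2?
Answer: 2355 + I*sqrt(7) ≈ 2355.0 + 2.6458*I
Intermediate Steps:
W(D) = 0 (W(D) = -1 + 1 = 0)
a = -7
F(o) = sqrt(o) (F(o) = sqrt(o + 0) = sqrt(o))
-157*(-9 - 6) + F(a) = -157*(-9 - 6) + sqrt(-7) = -157*(-15) + I*sqrt(7) = 2355 + I*sqrt(7)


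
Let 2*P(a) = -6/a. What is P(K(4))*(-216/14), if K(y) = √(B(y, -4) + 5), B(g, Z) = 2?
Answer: 324*√7/49 ≈ 17.494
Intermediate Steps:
K(y) = √7 (K(y) = √(2 + 5) = √7)
P(a) = -3/a (P(a) = (-6/a)/2 = -3/a)
P(K(4))*(-216/14) = (-3*√7/7)*(-216/14) = (-3*√7/7)*(-27*4/7) = -3*√7/7*(-108/7) = 324*√7/49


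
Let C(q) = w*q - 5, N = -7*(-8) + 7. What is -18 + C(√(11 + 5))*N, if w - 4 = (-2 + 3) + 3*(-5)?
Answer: -2853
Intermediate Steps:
w = -10 (w = 4 + ((-2 + 3) + 3*(-5)) = 4 + (1 - 15) = 4 - 14 = -10)
N = 63 (N = 56 + 7 = 63)
C(q) = -5 - 10*q (C(q) = -10*q - 5 = -5 - 10*q)
-18 + C(√(11 + 5))*N = -18 + (-5 - 10*√(11 + 5))*63 = -18 + (-5 - 10*√16)*63 = -18 + (-5 - 10*4)*63 = -18 + (-5 - 40)*63 = -18 - 45*63 = -18 - 2835 = -2853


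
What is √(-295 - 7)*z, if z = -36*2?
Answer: -72*I*√302 ≈ -1251.2*I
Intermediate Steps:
z = -72
√(-295 - 7)*z = √(-295 - 7)*(-72) = √(-302)*(-72) = (I*√302)*(-72) = -72*I*√302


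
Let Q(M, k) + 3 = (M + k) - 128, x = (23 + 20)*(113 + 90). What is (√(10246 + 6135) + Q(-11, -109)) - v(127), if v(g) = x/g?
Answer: -40606/127 + √16381 ≈ -191.74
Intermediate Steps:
x = 8729 (x = 43*203 = 8729)
Q(M, k) = -131 + M + k (Q(M, k) = -3 + ((M + k) - 128) = -3 + (-128 + M + k) = -131 + M + k)
v(g) = 8729/g
(√(10246 + 6135) + Q(-11, -109)) - v(127) = (√(10246 + 6135) + (-131 - 11 - 109)) - 8729/127 = (√16381 - 251) - 8729/127 = (-251 + √16381) - 1*8729/127 = (-251 + √16381) - 8729/127 = -40606/127 + √16381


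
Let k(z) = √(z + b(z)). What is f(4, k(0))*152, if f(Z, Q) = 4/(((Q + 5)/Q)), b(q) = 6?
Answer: -192 + 160*√6 ≈ 199.92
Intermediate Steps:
k(z) = √(6 + z) (k(z) = √(z + 6) = √(6 + z))
f(Z, Q) = 4*Q/(5 + Q) (f(Z, Q) = 4/(((5 + Q)/Q)) = 4*(Q/(5 + Q)) = 4*Q/(5 + Q))
f(4, k(0))*152 = (4*√(6 + 0)/(5 + √(6 + 0)))*152 = (4*√6/(5 + √6))*152 = 608*√6/(5 + √6)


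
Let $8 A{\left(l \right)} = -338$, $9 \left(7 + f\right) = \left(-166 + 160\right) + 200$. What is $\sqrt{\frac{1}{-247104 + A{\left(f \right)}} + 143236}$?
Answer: $\frac{4 \sqrt{8749036630346610}}{988585} \approx 378.47$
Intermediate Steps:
$f = \frac{131}{9}$ ($f = -7 + \frac{\left(-166 + 160\right) + 200}{9} = -7 + \frac{-6 + 200}{9} = -7 + \frac{1}{9} \cdot 194 = -7 + \frac{194}{9} = \frac{131}{9} \approx 14.556$)
$A{\left(l \right)} = - \frac{169}{4}$ ($A{\left(l \right)} = \frac{1}{8} \left(-338\right) = - \frac{169}{4}$)
$\sqrt{\frac{1}{-247104 + A{\left(f \right)}} + 143236} = \sqrt{\frac{1}{-247104 - \frac{169}{4}} + 143236} = \sqrt{\frac{1}{- \frac{988585}{4}} + 143236} = \sqrt{- \frac{4}{988585} + 143236} = \sqrt{\frac{141600961056}{988585}} = \frac{4 \sqrt{8749036630346610}}{988585}$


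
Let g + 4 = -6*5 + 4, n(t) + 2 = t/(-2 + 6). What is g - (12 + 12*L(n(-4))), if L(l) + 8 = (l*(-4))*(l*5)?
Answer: 2214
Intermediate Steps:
n(t) = -2 + t/4 (n(t) = -2 + t/(-2 + 6) = -2 + t/4)
L(l) = -8 - 20*l**2 (L(l) = -8 + (l*(-4))*(l*5) = -8 + (-4*l)*(5*l) = -8 - 20*l**2)
g = -30 (g = -4 + (-6*5 + 4) = -4 + (-30 + 4) = -4 - 26 = -30)
g - (12 + 12*L(n(-4))) = -30 - (12 + 12*(-8 - 20*(-2 + (1/4)*(-4))**2)) = -30 - (12 + 12*(-8 - 20*(-2 - 1)**2)) = -30 - (12 + 12*(-8 - 20*(-3)**2)) = -30 - (12 + 12*(-8 - 20*9)) = -30 - (12 + 12*(-8 - 180)) = -30 - (12 + 12*(-188)) = -30 - (12 - 2256) = -30 - 1*(-2244) = -30 + 2244 = 2214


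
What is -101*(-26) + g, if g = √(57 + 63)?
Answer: 2626 + 2*√30 ≈ 2637.0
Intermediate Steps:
g = 2*√30 (g = √120 = 2*√30 ≈ 10.954)
-101*(-26) + g = -101*(-26) + 2*√30 = 2626 + 2*√30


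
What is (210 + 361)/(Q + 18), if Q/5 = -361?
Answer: -571/1787 ≈ -0.31953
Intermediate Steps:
Q = -1805 (Q = 5*(-361) = -1805)
(210 + 361)/(Q + 18) = (210 + 361)/(-1805 + 18) = 571/(-1787) = 571*(-1/1787) = -571/1787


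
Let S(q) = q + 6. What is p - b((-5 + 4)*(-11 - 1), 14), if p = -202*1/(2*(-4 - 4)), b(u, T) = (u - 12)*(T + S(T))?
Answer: 101/8 ≈ 12.625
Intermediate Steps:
S(q) = 6 + q
b(u, T) = (-12 + u)*(6 + 2*T) (b(u, T) = (u - 12)*(T + (6 + T)) = (-12 + u)*(6 + 2*T))
p = 101/8 (p = -202/(2*(-8)) = -202/(-16) = -202*(-1/16) = 101/8 ≈ 12.625)
p - b((-5 + 4)*(-11 - 1), 14) = 101/8 - (-72 - 24*14 + 14*((-5 + 4)*(-11 - 1)) + ((-5 + 4)*(-11 - 1))*(6 + 14)) = 101/8 - (-72 - 336 + 14*(-1*(-12)) - 1*(-12)*20) = 101/8 - (-72 - 336 + 14*12 + 12*20) = 101/8 - (-72 - 336 + 168 + 240) = 101/8 - 1*0 = 101/8 + 0 = 101/8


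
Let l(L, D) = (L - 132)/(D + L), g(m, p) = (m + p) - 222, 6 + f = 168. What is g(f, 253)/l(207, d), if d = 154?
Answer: 69673/75 ≈ 928.97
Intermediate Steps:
f = 162 (f = -6 + 168 = 162)
g(m, p) = -222 + m + p
l(L, D) = (-132 + L)/(D + L)
g(f, 253)/l(207, d) = (-222 + 162 + 253)/(((-132 + 207)/(154 + 207))) = 193/((75/361)) = 193/(((1/361)*75)) = 193/(75/361) = 193*(361/75) = 69673/75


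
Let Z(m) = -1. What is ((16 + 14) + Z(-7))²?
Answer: 841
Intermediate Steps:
((16 + 14) + Z(-7))² = ((16 + 14) - 1)² = (30 - 1)² = 29² = 841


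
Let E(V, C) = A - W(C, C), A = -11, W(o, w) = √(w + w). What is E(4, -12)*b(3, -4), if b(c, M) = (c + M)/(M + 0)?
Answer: -11/4 - I*√6/2 ≈ -2.75 - 1.2247*I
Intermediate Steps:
W(o, w) = √2*√w (W(o, w) = √(2*w) = √2*√w)
E(V, C) = -11 - √2*√C
b(c, M) = (M + c)/M
E(4, -12)*b(3, -4) = (-11 - √2*√(-12))*((-4 + 3)/(-4)) = (-11 - √2*2*I*√3)*(-¼*(-1)) = (-11 - 2*I*√6)*(¼) = -11/4 - I*√6/2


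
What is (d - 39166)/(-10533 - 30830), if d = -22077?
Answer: 8749/5909 ≈ 1.4806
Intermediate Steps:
(d - 39166)/(-10533 - 30830) = (-22077 - 39166)/(-10533 - 30830) = -61243/(-41363) = -61243*(-1/41363) = 8749/5909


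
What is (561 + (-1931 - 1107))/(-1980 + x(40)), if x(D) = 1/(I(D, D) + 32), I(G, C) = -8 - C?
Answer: 39632/31681 ≈ 1.2510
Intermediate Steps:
x(D) = 1/(24 - D) (x(D) = 1/((-8 - D) + 32) = 1/(24 - D))
(561 + (-1931 - 1107))/(-1980 + x(40)) = (561 + (-1931 - 1107))/(-1980 - 1/(-24 + 40)) = (561 - 3038)/(-1980 - 1/16) = -2477/(-1980 - 1*1/16) = -2477/(-1980 - 1/16) = -2477/(-31681/16) = -2477*(-16/31681) = 39632/31681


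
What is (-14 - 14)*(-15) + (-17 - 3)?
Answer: 400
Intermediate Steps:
(-14 - 14)*(-15) + (-17 - 3) = -28*(-15) - 20 = 420 - 20 = 400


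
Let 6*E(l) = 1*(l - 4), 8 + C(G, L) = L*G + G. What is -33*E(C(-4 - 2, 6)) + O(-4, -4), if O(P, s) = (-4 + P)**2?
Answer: 361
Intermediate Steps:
C(G, L) = -8 + G + G*L (C(G, L) = -8 + (L*G + G) = -8 + (G*L + G) = -8 + (G + G*L) = -8 + G + G*L)
E(l) = -2/3 + l/6 (E(l) = (1*(l - 4))/6 = (1*(-4 + l))/6 = (-4 + l)/6 = -2/3 + l/6)
-33*E(C(-4 - 2, 6)) + O(-4, -4) = -33*(-2/3 + (-8 + (-4 - 2) + (-4 - 2)*6)/6) + (-4 - 4)**2 = -33*(-2/3 + (-8 - 6 - 6*6)/6) + (-8)**2 = -33*(-2/3 + (-8 - 6 - 36)/6) + 64 = -33*(-2/3 + (1/6)*(-50)) + 64 = -33*(-2/3 - 25/3) + 64 = -33*(-9) + 64 = 297 + 64 = 361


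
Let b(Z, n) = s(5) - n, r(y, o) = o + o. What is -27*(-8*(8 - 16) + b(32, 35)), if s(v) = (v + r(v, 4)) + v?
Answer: -1269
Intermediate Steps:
r(y, o) = 2*o
s(v) = 8 + 2*v (s(v) = (v + 2*4) + v = (v + 8) + v = (8 + v) + v = 8 + 2*v)
b(Z, n) = 18 - n (b(Z, n) = (8 + 2*5) - n = (8 + 10) - n = 18 - n)
-27*(-8*(8 - 16) + b(32, 35)) = -27*(-8*(8 - 16) + (18 - 1*35)) = -27*(-8*(-8) + (18 - 35)) = -27*(64 - 17) = -27*47 = -1269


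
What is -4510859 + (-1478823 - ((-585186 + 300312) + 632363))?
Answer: -6337171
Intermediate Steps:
-4510859 + (-1478823 - ((-585186 + 300312) + 632363)) = -4510859 + (-1478823 - (-284874 + 632363)) = -4510859 + (-1478823 - 1*347489) = -4510859 + (-1478823 - 347489) = -4510859 - 1826312 = -6337171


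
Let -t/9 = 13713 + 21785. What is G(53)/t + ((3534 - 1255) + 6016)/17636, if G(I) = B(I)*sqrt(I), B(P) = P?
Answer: 8295/17636 - 53*sqrt(53)/319482 ≈ 0.46914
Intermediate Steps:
t = -319482 (t = -9*(13713 + 21785) = -9*35498 = -319482)
G(I) = I**(3/2) (G(I) = I*sqrt(I) = I**(3/2))
G(53)/t + ((3534 - 1255) + 6016)/17636 = 53**(3/2)/(-319482) + ((3534 - 1255) + 6016)/17636 = (53*sqrt(53))*(-1/319482) + (2279 + 6016)*(1/17636) = -53*sqrt(53)/319482 + 8295*(1/17636) = -53*sqrt(53)/319482 + 8295/17636 = 8295/17636 - 53*sqrt(53)/319482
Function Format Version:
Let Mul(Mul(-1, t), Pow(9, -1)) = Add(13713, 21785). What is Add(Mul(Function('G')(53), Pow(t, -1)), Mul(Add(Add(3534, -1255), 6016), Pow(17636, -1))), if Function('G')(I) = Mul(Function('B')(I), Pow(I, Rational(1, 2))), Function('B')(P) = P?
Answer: Add(Rational(8295, 17636), Mul(Rational(-53, 319482), Pow(53, Rational(1, 2)))) ≈ 0.46914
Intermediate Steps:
t = -319482 (t = Mul(-9, Add(13713, 21785)) = Mul(-9, 35498) = -319482)
Function('G')(I) = Pow(I, Rational(3, 2)) (Function('G')(I) = Mul(I, Pow(I, Rational(1, 2))) = Pow(I, Rational(3, 2)))
Add(Mul(Function('G')(53), Pow(t, -1)), Mul(Add(Add(3534, -1255), 6016), Pow(17636, -1))) = Add(Mul(Pow(53, Rational(3, 2)), Pow(-319482, -1)), Mul(Add(Add(3534, -1255), 6016), Pow(17636, -1))) = Add(Mul(Mul(53, Pow(53, Rational(1, 2))), Rational(-1, 319482)), Mul(Add(2279, 6016), Rational(1, 17636))) = Add(Mul(Rational(-53, 319482), Pow(53, Rational(1, 2))), Mul(8295, Rational(1, 17636))) = Add(Mul(Rational(-53, 319482), Pow(53, Rational(1, 2))), Rational(8295, 17636)) = Add(Rational(8295, 17636), Mul(Rational(-53, 319482), Pow(53, Rational(1, 2))))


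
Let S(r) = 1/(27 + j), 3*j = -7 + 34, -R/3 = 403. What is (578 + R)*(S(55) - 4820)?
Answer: 109490489/36 ≈ 3.0414e+6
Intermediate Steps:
R = -1209 (R = -3*403 = -1209)
j = 9 (j = (-7 + 34)/3 = (⅓)*27 = 9)
S(r) = 1/36 (S(r) = 1/(27 + 9) = 1/36)
(578 + R)*(S(55) - 4820) = (578 - 1209)*(1/36 - 4820) = -631*(-173519/36) = 109490489/36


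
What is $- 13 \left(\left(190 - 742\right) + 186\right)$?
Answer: $4758$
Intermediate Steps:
$- 13 \left(\left(190 - 742\right) + 186\right) = - 13 \left(-552 + 186\right) = \left(-13\right) \left(-366\right) = 4758$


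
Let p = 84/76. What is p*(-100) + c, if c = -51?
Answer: -3069/19 ≈ -161.53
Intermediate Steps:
p = 21/19 (p = 84*(1/76) = 21/19 ≈ 1.1053)
p*(-100) + c = (21/19)*(-100) - 51 = -2100/19 - 51 = -3069/19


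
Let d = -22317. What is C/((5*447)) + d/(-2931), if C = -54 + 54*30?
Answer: 6052049/727865 ≈ 8.3148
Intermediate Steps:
C = 1566 (C = -54 + 1620 = 1566)
C/((5*447)) + d/(-2931) = 1566/((5*447)) - 22317/(-2931) = 1566/2235 - 22317*(-1/2931) = 1566*(1/2235) + 7439/977 = 522/745 + 7439/977 = 6052049/727865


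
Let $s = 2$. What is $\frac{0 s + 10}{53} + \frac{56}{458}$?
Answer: $\frac{3774}{12137} \approx 0.31095$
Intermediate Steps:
$\frac{0 s + 10}{53} + \frac{56}{458} = \frac{0 \cdot 2 + 10}{53} + \frac{56}{458} = \left(0 + 10\right) \frac{1}{53} + 56 \cdot \frac{1}{458} = 10 \cdot \frac{1}{53} + \frac{28}{229} = \frac{10}{53} + \frac{28}{229} = \frac{3774}{12137}$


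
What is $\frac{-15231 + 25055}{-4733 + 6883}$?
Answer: $\frac{4912}{1075} \approx 4.5693$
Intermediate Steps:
$\frac{-15231 + 25055}{-4733 + 6883} = \frac{9824}{2150} = 9824 \cdot \frac{1}{2150} = \frac{4912}{1075}$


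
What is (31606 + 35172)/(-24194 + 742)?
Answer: -33389/11726 ≈ -2.8474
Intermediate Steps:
(31606 + 35172)/(-24194 + 742) = 66778/(-23452) = 66778*(-1/23452) = -33389/11726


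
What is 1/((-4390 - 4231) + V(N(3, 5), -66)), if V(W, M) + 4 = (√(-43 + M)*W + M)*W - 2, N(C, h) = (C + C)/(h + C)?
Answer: -2221184/19272111805 - 144*I*√109/19272111805 ≈ -0.00011525 - 7.8009e-8*I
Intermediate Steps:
N(C, h) = 2*C/(C + h) (N(C, h) = (2*C)/(C + h) = 2*C/(C + h))
V(W, M) = -6 + W*(M + W*√(-43 + M)) (V(W, M) = -4 + ((√(-43 + M)*W + M)*W - 2) = -4 + ((W*√(-43 + M) + M)*W - 2) = -4 + ((M + W*√(-43 + M))*W - 2) = -4 + (W*(M + W*√(-43 + M)) - 2) = -4 + (-2 + W*(M + W*√(-43 + M))) = -6 + W*(M + W*√(-43 + M)))
1/((-4390 - 4231) + V(N(3, 5), -66)) = 1/((-4390 - 4231) + (-6 - 132*3/(3 + 5) + (2*3/(3 + 5))²*√(-43 - 66))) = 1/(-8621 + (-6 - 132*3/8 + (2*3/8)²*√(-109))) = 1/(-8621 + (-6 - 132*3/8 + (2*3*(⅛))²*(I*√109))) = 1/(-8621 + (-6 - 66*¾ + (¾)²*(I*√109))) = 1/(-8621 + (-6 - 99/2 + 9*(I*√109)/16)) = 1/(-8621 + (-6 - 99/2 + 9*I*√109/16)) = 1/(-8621 + (-111/2 + 9*I*√109/16)) = 1/(-17353/2 + 9*I*√109/16)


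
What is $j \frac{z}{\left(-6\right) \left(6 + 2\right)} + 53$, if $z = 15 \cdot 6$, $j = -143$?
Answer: $\frac{2569}{8} \approx 321.13$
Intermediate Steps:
$z = 90$
$j \frac{z}{\left(-6\right) \left(6 + 2\right)} + 53 = - 143 \frac{90}{\left(-6\right) \left(6 + 2\right)} + 53 = - 143 \frac{90}{\left(-6\right) 8} + 53 = - 143 \frac{90}{-48} + 53 = - 143 \cdot 90 \left(- \frac{1}{48}\right) + 53 = \left(-143\right) \left(- \frac{15}{8}\right) + 53 = \frac{2145}{8} + 53 = \frac{2569}{8}$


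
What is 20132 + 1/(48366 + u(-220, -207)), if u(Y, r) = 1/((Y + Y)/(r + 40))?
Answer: 428433259764/21281207 ≈ 20132.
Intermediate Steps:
u(Y, r) = (40 + r)/(2*Y) (u(Y, r) = 1/((2*Y)/(40 + r)) = 1/(2*Y/(40 + r)) = (40 + r)/(2*Y))
20132 + 1/(48366 + u(-220, -207)) = 20132 + 1/(48366 + (½)*(40 - 207)/(-220)) = 20132 + 1/(48366 + (½)*(-1/220)*(-167)) = 20132 + 1/(48366 + 167/440) = 20132 + 1/(21281207/440) = 20132 + 440/21281207 = 428433259764/21281207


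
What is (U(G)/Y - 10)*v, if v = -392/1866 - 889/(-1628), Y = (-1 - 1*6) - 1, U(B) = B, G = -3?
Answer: -3572443/1104672 ≈ -3.2339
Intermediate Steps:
Y = -8 (Y = (-1 - 6) - 1 = -7 - 1 = -8)
v = 510349/1518924 (v = -392*1/1866 - 889*(-1/1628) = -196/933 + 889/1628 = 510349/1518924 ≈ 0.33599)
(U(G)/Y - 10)*v = (-3/(-8) - 10)*(510349/1518924) = (-3*(-⅛) - 10)*(510349/1518924) = (3/8 - 10)*(510349/1518924) = -77/8*510349/1518924 = -3572443/1104672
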